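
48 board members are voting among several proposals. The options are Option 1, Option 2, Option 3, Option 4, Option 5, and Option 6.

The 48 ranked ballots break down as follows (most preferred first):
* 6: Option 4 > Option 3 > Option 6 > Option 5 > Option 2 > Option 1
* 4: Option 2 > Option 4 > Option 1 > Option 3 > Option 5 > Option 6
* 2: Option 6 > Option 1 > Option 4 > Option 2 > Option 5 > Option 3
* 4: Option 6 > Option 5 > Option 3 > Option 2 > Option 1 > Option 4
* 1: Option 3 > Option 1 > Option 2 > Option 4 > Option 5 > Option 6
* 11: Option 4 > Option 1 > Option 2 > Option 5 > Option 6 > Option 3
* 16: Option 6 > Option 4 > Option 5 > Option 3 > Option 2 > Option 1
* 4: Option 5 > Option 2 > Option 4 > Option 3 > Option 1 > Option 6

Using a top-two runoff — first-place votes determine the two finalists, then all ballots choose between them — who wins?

Round 1 first-place votes: Option 1 0, Option 2 4, Option 3 1, Option 4 17, Option 5 4, Option 6 22. Option 6 and Option 4 advance.
Runoff: Option 6 is ranked above Option 4 on 22 ballots, Option 4 above Option 6 on 26.

Option 4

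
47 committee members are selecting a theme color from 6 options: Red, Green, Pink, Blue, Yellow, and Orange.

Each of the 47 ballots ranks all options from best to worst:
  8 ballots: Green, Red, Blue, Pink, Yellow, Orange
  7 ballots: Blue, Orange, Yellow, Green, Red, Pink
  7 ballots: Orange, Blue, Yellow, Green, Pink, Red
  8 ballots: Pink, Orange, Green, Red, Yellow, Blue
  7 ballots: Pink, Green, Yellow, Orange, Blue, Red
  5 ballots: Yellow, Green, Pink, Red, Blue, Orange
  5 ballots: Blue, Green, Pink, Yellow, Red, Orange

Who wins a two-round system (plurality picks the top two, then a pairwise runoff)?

Round 1 first-place votes: Red 0, Green 8, Pink 15, Blue 12, Yellow 5, Orange 7. Pink and Blue advance.
Runoff: Pink is ranked above Blue on 20 ballots, Blue above Pink on 27.

Blue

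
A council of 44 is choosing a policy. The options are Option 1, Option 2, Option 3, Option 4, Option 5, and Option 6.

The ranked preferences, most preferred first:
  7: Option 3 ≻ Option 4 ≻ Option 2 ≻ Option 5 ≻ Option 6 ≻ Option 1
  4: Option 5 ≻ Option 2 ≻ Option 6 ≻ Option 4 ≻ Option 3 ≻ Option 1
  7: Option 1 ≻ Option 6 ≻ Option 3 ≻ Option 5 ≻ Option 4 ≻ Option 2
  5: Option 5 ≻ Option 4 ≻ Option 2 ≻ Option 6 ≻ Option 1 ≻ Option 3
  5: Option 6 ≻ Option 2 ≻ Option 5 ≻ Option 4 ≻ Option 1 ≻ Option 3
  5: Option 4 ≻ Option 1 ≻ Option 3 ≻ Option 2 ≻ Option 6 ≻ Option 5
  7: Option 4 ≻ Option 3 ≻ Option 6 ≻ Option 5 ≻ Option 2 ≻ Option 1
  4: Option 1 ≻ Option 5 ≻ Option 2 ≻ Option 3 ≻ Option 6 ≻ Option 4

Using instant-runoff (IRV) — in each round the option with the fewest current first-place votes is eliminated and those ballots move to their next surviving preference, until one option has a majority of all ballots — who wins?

Round 1: Option 1 11, Option 2 0, Option 3 7, Option 4 12, Option 5 9, Option 6 5. Option 2 eliminated.
Round 2: Option 1 11, Option 3 7, Option 4 12, Option 5 9, Option 6 5. Option 6 eliminated.
Round 3: Option 1 11, Option 3 7, Option 4 12, Option 5 14. Option 3 eliminated.
Round 4: Option 1 11, Option 4 19, Option 5 14. Option 1 eliminated.
Round 5: Option 4 19, Option 5 25. Option 5 has a majority (≥23).

Option 5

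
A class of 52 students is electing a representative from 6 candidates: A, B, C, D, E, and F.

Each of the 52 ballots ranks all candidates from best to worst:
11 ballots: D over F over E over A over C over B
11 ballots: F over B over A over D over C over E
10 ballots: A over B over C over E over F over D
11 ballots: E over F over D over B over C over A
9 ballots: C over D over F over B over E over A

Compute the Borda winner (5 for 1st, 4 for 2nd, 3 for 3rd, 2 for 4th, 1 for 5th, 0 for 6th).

A: 11×2 + 11×3 + 10×5 + 11×0 + 9×0 = 105
B: 11×0 + 11×4 + 10×4 + 11×2 + 9×2 = 124
C: 11×1 + 11×1 + 10×3 + 11×1 + 9×5 = 108
D: 11×5 + 11×2 + 10×0 + 11×3 + 9×4 = 146
E: 11×3 + 11×0 + 10×2 + 11×5 + 9×1 = 117
F: 11×4 + 11×5 + 10×1 + 11×4 + 9×3 = 180

F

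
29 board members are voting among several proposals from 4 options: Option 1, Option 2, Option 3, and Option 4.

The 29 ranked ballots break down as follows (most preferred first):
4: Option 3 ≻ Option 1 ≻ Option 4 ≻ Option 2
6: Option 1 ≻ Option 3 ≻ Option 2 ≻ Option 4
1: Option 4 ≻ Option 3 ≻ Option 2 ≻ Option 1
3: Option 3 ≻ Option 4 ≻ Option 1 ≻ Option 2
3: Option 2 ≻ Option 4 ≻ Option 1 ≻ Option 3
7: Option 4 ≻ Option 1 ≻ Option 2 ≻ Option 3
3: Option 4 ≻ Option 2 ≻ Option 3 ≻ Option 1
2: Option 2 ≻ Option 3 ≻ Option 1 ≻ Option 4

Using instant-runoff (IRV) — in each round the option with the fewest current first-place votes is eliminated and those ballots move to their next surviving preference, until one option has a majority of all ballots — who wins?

Option 3

Round 1: Option 1 6, Option 2 5, Option 3 7, Option 4 11. Option 2 eliminated.
Round 2: Option 1 6, Option 3 9, Option 4 14. Option 1 eliminated.
Round 3: Option 3 15, Option 4 14. Option 3 has a majority (≥15).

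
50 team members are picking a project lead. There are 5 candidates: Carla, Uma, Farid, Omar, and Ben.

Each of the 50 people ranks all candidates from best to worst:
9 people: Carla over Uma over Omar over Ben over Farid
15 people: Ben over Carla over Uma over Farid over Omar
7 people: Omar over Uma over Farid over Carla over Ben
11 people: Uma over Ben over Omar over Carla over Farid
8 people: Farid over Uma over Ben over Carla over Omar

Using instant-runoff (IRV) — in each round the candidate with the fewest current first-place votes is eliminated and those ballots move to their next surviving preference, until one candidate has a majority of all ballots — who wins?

Round 1: Carla 9, Uma 11, Farid 8, Omar 7, Ben 15. Omar eliminated.
Round 2: Carla 9, Uma 18, Farid 8, Ben 15. Farid eliminated.
Round 3: Carla 9, Uma 26, Ben 15. Uma has a majority (≥26).

Uma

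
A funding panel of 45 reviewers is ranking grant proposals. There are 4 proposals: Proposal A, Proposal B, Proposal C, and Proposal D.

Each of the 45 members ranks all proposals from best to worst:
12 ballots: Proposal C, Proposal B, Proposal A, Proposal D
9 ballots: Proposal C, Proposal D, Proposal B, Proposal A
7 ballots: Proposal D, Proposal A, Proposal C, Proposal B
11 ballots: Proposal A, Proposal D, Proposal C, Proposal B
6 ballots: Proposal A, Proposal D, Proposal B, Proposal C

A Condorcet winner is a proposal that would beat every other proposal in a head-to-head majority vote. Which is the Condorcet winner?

Proposal A

Proposal A vs Proposal B: 24–21
Proposal A vs Proposal C: 24–21
Proposal A vs Proposal D: 29–16
Proposal A beats every other proposal.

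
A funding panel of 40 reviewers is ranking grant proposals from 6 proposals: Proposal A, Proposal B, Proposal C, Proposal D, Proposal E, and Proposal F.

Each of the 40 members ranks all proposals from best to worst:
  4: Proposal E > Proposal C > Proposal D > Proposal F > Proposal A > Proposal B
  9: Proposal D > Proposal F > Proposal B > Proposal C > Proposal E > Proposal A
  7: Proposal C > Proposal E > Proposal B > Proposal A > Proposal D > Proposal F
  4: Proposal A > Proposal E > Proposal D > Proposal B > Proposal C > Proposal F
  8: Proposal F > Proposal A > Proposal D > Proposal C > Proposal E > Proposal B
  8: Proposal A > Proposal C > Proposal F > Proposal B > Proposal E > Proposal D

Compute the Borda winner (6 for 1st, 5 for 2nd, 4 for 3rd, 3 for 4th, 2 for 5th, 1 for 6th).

Proposal A: 4×2 + 9×1 + 7×3 + 4×6 + 8×5 + 8×6 = 150
Proposal B: 4×1 + 9×4 + 7×4 + 4×3 + 8×1 + 8×3 = 112
Proposal C: 4×5 + 9×3 + 7×6 + 4×2 + 8×3 + 8×5 = 161
Proposal D: 4×4 + 9×6 + 7×2 + 4×4 + 8×4 + 8×1 = 140
Proposal E: 4×6 + 9×2 + 7×5 + 4×5 + 8×2 + 8×2 = 129
Proposal F: 4×3 + 9×5 + 7×1 + 4×1 + 8×6 + 8×4 = 148

Proposal C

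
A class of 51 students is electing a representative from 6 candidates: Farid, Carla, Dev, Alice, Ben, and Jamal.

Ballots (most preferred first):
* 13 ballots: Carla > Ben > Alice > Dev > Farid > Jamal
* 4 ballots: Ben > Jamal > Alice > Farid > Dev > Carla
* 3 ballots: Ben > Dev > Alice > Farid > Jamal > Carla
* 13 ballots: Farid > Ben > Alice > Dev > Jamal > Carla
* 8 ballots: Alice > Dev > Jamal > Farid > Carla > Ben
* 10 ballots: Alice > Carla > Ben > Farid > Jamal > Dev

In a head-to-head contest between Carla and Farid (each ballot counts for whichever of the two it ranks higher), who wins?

Farid

Carla is ranked above Farid on 23 ballots; Farid above Carla on 28.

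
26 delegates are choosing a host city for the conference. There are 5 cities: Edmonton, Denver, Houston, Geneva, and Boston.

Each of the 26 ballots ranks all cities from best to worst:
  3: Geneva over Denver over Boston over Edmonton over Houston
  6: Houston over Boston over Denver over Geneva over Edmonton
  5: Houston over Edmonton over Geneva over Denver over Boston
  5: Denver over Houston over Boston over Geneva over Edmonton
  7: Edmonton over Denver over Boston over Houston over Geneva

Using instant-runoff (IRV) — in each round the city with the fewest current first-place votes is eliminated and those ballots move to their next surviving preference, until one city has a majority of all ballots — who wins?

Round 1: Edmonton 7, Denver 5, Houston 11, Geneva 3, Boston 0. Boston eliminated.
Round 2: Edmonton 7, Denver 5, Houston 11, Geneva 3. Geneva eliminated.
Round 3: Edmonton 7, Denver 8, Houston 11. Edmonton eliminated.
Round 4: Denver 15, Houston 11. Denver has a majority (≥14).

Denver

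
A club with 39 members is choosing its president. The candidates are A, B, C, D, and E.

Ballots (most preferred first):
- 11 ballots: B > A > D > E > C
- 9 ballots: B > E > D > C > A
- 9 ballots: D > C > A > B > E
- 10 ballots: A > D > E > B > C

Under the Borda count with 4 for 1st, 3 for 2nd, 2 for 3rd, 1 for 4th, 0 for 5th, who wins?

D

A: 11×3 + 9×0 + 9×2 + 10×4 = 91
B: 11×4 + 9×4 + 9×1 + 10×1 = 99
C: 11×0 + 9×1 + 9×3 + 10×0 = 36
D: 11×2 + 9×2 + 9×4 + 10×3 = 106
E: 11×1 + 9×3 + 9×0 + 10×2 = 58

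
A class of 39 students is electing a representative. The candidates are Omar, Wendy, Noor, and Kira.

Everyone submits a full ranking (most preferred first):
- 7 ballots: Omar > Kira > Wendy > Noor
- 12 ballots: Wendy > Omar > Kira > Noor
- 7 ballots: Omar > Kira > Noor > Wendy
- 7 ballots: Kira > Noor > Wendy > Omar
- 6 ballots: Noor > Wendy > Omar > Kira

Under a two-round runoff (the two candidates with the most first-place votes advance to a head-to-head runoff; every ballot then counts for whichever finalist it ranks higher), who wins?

Wendy

Round 1 first-place votes: Omar 14, Wendy 12, Noor 6, Kira 7. Omar and Wendy advance.
Runoff: Omar is ranked above Wendy on 14 ballots, Wendy above Omar on 25.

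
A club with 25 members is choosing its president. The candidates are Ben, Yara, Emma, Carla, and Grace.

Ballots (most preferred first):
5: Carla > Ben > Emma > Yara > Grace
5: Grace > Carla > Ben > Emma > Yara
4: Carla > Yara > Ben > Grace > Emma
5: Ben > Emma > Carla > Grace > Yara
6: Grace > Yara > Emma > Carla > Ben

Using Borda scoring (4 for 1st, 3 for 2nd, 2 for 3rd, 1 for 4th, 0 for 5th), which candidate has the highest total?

Ben: 5×3 + 5×2 + 4×2 + 5×4 + 6×0 = 53
Yara: 5×1 + 5×0 + 4×3 + 5×0 + 6×3 = 35
Emma: 5×2 + 5×1 + 4×0 + 5×3 + 6×2 = 42
Carla: 5×4 + 5×3 + 4×4 + 5×2 + 6×1 = 67
Grace: 5×0 + 5×4 + 4×1 + 5×1 + 6×4 = 53

Carla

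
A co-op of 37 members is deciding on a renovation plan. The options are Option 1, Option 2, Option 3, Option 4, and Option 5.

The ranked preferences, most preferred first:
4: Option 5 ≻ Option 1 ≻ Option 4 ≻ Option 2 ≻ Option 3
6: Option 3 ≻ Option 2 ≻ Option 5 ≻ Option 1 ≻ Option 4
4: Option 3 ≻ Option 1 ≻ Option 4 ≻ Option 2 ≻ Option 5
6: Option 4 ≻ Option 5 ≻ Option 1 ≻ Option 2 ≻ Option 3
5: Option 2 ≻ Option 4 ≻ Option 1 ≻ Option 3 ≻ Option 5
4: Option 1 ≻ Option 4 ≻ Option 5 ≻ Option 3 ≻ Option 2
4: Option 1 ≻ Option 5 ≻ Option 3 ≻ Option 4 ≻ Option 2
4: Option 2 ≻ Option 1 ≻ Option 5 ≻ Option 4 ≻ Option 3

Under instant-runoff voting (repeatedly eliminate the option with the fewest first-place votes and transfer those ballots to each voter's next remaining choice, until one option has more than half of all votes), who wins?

Option 1

Round 1: Option 1 8, Option 2 9, Option 3 10, Option 4 6, Option 5 4. Option 5 eliminated.
Round 2: Option 1 12, Option 2 9, Option 3 10, Option 4 6. Option 4 eliminated.
Round 3: Option 1 18, Option 2 9, Option 3 10. Option 2 eliminated.
Round 4: Option 1 27, Option 3 10. Option 1 has a majority (≥19).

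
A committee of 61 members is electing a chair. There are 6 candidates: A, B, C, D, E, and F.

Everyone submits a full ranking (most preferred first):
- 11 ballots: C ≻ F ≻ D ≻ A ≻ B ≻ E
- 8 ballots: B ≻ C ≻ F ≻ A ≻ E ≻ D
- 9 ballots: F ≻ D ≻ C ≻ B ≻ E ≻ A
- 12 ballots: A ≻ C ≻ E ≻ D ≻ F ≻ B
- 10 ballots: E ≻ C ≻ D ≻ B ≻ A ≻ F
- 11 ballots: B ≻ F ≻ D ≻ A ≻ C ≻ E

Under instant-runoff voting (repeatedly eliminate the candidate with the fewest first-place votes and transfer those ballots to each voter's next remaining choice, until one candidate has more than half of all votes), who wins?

Round 1: A 12, B 19, C 11, D 0, E 10, F 9. D eliminated.
Round 2: A 12, B 19, C 11, E 10, F 9. F eliminated.
Round 3: A 12, B 19, C 20, E 10. E eliminated.
Round 4: A 12, B 19, C 30. A eliminated.
Round 5: B 19, C 42. C has a majority (≥31).

C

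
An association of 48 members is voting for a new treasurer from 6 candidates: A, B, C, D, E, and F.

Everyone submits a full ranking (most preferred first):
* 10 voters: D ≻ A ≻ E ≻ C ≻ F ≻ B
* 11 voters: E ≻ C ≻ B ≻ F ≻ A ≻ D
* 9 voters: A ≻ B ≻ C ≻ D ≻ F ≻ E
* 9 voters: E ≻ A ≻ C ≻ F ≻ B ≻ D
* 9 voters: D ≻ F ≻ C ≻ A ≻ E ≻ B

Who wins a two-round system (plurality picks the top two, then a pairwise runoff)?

D

Round 1 first-place votes: A 9, B 0, C 0, D 19, E 20, F 0. E and D advance.
Runoff: E is ranked above D on 20 ballots, D above E on 28.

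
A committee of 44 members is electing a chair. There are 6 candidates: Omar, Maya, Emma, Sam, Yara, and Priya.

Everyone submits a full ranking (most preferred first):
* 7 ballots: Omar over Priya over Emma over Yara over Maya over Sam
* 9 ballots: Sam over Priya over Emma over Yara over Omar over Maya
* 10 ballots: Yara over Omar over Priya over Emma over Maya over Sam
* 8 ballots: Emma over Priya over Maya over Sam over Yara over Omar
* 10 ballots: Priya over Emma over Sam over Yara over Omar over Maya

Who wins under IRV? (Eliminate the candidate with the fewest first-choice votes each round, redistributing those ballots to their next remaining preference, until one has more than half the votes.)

Round 1: Omar 7, Maya 0, Emma 8, Sam 9, Yara 10, Priya 10. Maya eliminated.
Round 2: Omar 7, Emma 8, Sam 9, Yara 10, Priya 10. Omar eliminated.
Round 3: Emma 8, Sam 9, Yara 10, Priya 17. Emma eliminated.
Round 4: Sam 9, Yara 10, Priya 25. Priya has a majority (≥23).

Priya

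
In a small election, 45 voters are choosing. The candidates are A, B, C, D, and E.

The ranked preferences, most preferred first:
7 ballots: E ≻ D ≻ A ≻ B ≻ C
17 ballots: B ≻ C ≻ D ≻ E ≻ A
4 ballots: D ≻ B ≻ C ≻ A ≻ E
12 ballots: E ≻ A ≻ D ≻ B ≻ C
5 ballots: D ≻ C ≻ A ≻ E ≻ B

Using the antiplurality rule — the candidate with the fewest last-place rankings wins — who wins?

Last-place votes: A 17, B 5, C 19, D 0, E 4.

D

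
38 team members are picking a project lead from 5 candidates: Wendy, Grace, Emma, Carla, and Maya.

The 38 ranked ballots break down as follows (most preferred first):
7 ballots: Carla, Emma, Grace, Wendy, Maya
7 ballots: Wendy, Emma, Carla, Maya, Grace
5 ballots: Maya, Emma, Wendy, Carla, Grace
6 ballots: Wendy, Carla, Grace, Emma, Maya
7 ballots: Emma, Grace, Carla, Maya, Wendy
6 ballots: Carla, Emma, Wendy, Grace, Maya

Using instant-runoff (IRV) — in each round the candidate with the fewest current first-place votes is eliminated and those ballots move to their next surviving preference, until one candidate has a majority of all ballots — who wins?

Carla

Round 1: Wendy 13, Grace 0, Emma 7, Carla 13, Maya 5. Grace eliminated.
Round 2: Wendy 13, Emma 7, Carla 13, Maya 5. Maya eliminated.
Round 3: Wendy 13, Emma 12, Carla 13. Emma eliminated.
Round 4: Wendy 18, Carla 20. Carla has a majority (≥20).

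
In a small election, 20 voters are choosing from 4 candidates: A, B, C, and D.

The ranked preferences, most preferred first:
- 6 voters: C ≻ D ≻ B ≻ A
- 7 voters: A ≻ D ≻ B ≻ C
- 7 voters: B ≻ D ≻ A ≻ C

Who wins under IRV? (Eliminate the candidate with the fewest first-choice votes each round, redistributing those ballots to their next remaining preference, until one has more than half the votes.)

Round 1: A 7, B 7, C 6, D 0. D eliminated.
Round 2: A 7, B 7, C 6. C eliminated.
Round 3: A 7, B 13. B has a majority (≥11).

B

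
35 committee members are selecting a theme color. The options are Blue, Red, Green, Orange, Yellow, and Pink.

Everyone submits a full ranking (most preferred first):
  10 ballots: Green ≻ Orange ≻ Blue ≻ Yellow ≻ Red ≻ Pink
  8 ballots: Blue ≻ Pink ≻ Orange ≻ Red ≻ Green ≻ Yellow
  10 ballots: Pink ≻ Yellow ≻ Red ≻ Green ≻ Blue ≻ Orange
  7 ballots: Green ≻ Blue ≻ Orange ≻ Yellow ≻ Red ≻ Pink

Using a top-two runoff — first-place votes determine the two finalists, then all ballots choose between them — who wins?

Pink

Round 1 first-place votes: Blue 8, Red 0, Green 17, Orange 0, Yellow 0, Pink 10. Green and Pink advance.
Runoff: Green is ranked above Pink on 17 ballots, Pink above Green on 18.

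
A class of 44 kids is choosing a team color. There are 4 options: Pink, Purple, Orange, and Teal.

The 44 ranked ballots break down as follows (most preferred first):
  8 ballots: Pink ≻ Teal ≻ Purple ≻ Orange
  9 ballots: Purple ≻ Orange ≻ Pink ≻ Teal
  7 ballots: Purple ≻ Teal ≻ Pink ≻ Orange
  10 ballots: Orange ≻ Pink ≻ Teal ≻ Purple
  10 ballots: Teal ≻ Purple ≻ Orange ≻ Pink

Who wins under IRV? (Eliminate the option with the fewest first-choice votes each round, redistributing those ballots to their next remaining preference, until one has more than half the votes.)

Round 1: Pink 8, Purple 16, Orange 10, Teal 10. Pink eliminated.
Round 2: Purple 16, Orange 10, Teal 18. Orange eliminated.
Round 3: Purple 16, Teal 28. Teal has a majority (≥23).

Teal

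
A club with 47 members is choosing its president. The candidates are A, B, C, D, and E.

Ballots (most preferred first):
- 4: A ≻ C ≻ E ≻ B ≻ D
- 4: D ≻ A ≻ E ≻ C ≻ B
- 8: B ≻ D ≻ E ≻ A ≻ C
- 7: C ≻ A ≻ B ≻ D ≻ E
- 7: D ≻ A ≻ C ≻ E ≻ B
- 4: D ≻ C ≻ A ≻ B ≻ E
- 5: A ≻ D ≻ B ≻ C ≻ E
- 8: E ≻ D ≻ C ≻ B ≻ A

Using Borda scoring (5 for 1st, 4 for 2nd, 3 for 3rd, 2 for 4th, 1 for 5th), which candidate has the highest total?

D

A: 4×5 + 4×4 + 8×2 + 7×4 + 7×4 + 4×3 + 5×5 + 8×1 = 153
B: 4×2 + 4×1 + 8×5 + 7×3 + 7×1 + 4×2 + 5×3 + 8×2 = 119
C: 4×4 + 4×2 + 8×1 + 7×5 + 7×3 + 4×4 + 5×2 + 8×3 = 138
D: 4×1 + 4×5 + 8×4 + 7×2 + 7×5 + 4×5 + 5×4 + 8×4 = 177
E: 4×3 + 4×3 + 8×3 + 7×1 + 7×2 + 4×1 + 5×1 + 8×5 = 118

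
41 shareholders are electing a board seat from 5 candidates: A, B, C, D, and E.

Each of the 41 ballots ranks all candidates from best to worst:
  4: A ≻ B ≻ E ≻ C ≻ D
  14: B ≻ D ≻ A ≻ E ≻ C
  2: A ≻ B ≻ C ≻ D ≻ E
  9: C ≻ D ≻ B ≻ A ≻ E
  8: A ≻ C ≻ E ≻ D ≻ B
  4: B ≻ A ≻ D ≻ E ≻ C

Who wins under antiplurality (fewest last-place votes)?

Last-place votes: A 0, B 8, C 18, D 4, E 11.

A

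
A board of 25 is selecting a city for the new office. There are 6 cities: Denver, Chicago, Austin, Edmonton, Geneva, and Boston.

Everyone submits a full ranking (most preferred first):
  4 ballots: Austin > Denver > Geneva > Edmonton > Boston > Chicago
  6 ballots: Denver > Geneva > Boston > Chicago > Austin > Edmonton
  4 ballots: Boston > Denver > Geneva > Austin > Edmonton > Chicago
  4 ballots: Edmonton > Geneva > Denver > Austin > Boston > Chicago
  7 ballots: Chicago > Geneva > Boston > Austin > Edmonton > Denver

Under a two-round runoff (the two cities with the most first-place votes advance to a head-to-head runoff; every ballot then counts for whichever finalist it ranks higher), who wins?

Denver

Round 1 first-place votes: Denver 6, Chicago 7, Austin 4, Edmonton 4, Geneva 0, Boston 4. Chicago and Denver advance.
Runoff: Chicago is ranked above Denver on 7 ballots, Denver above Chicago on 18.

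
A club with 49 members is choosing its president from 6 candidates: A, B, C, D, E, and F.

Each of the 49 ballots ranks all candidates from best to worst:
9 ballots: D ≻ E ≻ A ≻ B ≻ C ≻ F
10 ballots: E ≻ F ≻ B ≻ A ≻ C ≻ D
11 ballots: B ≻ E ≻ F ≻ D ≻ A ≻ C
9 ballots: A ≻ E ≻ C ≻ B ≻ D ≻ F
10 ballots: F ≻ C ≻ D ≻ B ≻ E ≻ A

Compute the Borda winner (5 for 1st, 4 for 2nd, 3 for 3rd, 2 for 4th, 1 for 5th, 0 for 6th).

A: 9×3 + 10×2 + 11×1 + 9×5 + 10×0 = 103
B: 9×2 + 10×3 + 11×5 + 9×2 + 10×2 = 141
C: 9×1 + 10×1 + 11×0 + 9×3 + 10×4 = 86
D: 9×5 + 10×0 + 11×2 + 9×1 + 10×3 = 106
E: 9×4 + 10×5 + 11×4 + 9×4 + 10×1 = 176
F: 9×0 + 10×4 + 11×3 + 9×0 + 10×5 = 123

E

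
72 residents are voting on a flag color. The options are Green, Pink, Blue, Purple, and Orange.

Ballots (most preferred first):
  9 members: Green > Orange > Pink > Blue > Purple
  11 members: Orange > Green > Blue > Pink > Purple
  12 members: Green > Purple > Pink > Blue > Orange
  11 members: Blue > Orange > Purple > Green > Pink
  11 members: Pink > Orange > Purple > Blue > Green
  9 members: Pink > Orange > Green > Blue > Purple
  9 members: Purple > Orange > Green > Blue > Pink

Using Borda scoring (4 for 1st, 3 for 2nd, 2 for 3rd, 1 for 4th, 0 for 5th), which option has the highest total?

Orange

Green: 9×4 + 11×3 + 12×4 + 11×1 + 11×0 + 9×2 + 9×2 = 164
Pink: 9×2 + 11×1 + 12×2 + 11×0 + 11×4 + 9×4 + 9×0 = 133
Blue: 9×1 + 11×2 + 12×1 + 11×4 + 11×1 + 9×1 + 9×1 = 116
Purple: 9×0 + 11×0 + 12×3 + 11×2 + 11×2 + 9×0 + 9×4 = 116
Orange: 9×3 + 11×4 + 12×0 + 11×3 + 11×3 + 9×3 + 9×3 = 191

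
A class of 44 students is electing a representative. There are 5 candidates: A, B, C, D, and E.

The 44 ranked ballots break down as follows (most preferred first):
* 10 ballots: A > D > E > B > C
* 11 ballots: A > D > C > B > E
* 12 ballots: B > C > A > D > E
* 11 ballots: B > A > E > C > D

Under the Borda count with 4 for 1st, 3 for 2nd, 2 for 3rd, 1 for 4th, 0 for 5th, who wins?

A: 10×4 + 11×4 + 12×2 + 11×3 = 141
B: 10×1 + 11×1 + 12×4 + 11×4 = 113
C: 10×0 + 11×2 + 12×3 + 11×1 = 69
D: 10×3 + 11×3 + 12×1 + 11×0 = 75
E: 10×2 + 11×0 + 12×0 + 11×2 = 42

A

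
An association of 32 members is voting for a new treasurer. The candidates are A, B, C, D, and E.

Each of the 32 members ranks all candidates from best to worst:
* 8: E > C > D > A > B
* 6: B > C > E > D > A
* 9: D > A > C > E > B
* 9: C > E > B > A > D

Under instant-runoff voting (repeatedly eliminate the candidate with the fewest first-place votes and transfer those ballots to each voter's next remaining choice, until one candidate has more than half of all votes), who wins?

Round 1: A 0, B 6, C 9, D 9, E 8. A eliminated.
Round 2: B 6, C 9, D 9, E 8. B eliminated.
Round 3: C 15, D 9, E 8. E eliminated.
Round 4: C 23, D 9. C has a majority (≥17).

C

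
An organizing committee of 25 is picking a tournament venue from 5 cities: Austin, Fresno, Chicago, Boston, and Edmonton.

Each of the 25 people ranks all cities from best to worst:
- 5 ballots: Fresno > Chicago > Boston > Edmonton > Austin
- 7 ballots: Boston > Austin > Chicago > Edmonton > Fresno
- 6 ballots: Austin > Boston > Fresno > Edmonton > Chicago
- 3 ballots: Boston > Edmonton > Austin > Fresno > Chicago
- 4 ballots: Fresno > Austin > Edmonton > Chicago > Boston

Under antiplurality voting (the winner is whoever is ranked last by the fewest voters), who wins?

Last-place votes: Austin 5, Fresno 7, Chicago 9, Boston 4, Edmonton 0.

Edmonton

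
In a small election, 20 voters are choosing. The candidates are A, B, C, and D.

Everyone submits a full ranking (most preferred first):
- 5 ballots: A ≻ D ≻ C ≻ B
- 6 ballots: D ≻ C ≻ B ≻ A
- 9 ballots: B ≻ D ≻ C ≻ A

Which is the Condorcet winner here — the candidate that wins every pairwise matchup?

D

D vs A: 15–5
D vs B: 11–9
D vs C: 20–0
D beats every other candidate.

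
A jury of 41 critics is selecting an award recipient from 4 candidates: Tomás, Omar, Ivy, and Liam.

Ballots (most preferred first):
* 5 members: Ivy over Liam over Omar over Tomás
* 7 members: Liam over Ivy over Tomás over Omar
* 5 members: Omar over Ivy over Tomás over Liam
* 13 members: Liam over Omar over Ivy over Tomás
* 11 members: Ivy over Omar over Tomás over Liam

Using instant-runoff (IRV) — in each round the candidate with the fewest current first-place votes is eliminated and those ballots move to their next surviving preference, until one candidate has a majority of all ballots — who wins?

Round 1: Tomás 0, Omar 5, Ivy 16, Liam 20. Tomás eliminated.
Round 2: Omar 5, Ivy 16, Liam 20. Omar eliminated.
Round 3: Ivy 21, Liam 20. Ivy has a majority (≥21).

Ivy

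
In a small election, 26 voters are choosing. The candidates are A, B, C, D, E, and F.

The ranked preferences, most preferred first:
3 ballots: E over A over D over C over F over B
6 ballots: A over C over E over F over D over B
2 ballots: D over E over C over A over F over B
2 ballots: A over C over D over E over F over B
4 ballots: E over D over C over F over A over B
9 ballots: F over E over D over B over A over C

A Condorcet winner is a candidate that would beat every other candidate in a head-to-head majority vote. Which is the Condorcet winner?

E vs A: 18–8
E vs B: 26–0
E vs C: 18–8
E vs D: 22–4
E vs F: 17–9
E beats every other candidate.

E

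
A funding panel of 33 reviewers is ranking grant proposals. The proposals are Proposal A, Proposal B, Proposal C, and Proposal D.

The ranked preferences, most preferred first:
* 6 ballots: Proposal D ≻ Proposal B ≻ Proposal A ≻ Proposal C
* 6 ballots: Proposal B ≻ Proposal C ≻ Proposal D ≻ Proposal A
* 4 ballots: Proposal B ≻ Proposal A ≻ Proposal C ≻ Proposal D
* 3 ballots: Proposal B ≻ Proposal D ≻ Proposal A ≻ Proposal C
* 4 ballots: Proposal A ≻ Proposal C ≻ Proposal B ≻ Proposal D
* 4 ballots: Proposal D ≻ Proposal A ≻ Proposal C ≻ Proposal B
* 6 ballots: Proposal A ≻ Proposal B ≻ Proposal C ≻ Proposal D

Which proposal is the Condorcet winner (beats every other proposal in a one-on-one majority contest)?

Proposal B

Proposal B vs Proposal A: 19–14
Proposal B vs Proposal C: 25–8
Proposal B vs Proposal D: 23–10
Proposal B beats every other proposal.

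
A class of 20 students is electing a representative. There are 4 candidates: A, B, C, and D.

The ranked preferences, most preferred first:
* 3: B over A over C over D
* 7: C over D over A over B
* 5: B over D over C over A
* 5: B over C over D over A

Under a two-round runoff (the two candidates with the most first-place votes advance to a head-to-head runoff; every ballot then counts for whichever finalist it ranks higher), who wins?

B

Round 1 first-place votes: A 0, B 13, C 7, D 0. B and C advance.
Runoff: B is ranked above C on 13 ballots, C above B on 7.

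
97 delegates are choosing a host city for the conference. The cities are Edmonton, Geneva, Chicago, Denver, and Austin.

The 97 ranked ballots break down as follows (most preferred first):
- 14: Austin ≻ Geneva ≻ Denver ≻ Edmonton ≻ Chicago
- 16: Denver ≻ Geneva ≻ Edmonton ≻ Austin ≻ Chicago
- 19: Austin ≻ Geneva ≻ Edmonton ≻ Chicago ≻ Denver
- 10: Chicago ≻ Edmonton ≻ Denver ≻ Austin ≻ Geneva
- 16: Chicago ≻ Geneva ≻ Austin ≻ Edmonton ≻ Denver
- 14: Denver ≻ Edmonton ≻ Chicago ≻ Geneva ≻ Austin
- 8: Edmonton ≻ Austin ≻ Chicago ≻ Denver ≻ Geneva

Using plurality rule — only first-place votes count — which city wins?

First-place votes: Edmonton 8, Geneva 0, Chicago 26, Denver 30, Austin 33.

Austin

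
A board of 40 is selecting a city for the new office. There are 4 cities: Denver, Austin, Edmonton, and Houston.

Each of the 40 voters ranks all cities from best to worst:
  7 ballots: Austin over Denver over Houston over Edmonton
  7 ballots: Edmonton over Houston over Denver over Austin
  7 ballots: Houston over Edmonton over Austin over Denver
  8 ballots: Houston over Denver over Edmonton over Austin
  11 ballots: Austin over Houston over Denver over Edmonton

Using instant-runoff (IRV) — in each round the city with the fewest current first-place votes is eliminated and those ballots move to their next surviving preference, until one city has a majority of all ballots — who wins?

Houston

Round 1: Denver 0, Austin 18, Edmonton 7, Houston 15. Denver eliminated.
Round 2: Austin 18, Edmonton 7, Houston 15. Edmonton eliminated.
Round 3: Austin 18, Houston 22. Houston has a majority (≥21).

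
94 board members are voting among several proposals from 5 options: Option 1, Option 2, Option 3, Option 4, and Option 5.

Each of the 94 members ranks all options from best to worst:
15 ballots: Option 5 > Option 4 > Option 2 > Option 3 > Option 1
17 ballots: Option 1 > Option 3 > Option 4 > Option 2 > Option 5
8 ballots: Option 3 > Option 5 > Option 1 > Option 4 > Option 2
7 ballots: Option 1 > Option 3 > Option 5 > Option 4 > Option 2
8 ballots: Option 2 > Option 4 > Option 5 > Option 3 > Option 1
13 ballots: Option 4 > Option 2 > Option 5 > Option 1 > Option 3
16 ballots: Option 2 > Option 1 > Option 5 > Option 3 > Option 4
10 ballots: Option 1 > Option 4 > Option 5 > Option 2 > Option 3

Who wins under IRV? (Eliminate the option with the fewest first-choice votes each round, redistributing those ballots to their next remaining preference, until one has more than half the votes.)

Round 1: Option 1 34, Option 2 24, Option 3 8, Option 4 13, Option 5 15. Option 3 eliminated.
Round 2: Option 1 34, Option 2 24, Option 4 13, Option 5 23. Option 4 eliminated.
Round 3: Option 1 34, Option 2 37, Option 5 23. Option 5 eliminated.
Round 4: Option 1 42, Option 2 52. Option 2 has a majority (≥48).

Option 2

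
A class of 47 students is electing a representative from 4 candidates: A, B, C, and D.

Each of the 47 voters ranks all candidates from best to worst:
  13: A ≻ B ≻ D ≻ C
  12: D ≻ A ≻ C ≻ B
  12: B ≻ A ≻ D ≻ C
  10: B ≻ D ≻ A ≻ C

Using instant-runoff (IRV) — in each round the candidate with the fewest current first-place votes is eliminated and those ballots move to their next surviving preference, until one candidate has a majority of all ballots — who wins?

Round 1: A 13, B 22, C 0, D 12. C eliminated.
Round 2: A 13, B 22, D 12. D eliminated.
Round 3: A 25, B 22. A has a majority (≥24).

A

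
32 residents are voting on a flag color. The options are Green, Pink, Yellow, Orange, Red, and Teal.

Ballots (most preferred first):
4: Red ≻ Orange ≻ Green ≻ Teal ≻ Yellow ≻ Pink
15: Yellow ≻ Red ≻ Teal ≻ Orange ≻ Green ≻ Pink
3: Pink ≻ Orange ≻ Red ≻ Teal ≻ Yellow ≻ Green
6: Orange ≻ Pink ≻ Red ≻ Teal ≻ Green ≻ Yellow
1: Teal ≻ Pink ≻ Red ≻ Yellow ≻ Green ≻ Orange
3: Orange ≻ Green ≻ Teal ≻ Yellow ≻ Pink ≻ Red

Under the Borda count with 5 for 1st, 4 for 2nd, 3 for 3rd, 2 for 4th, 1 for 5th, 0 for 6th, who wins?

Red

Green: 4×3 + 15×1 + 3×0 + 6×1 + 1×1 + 3×4 = 46
Pink: 4×0 + 15×0 + 3×5 + 6×4 + 1×4 + 3×1 = 46
Yellow: 4×1 + 15×5 + 3×1 + 6×0 + 1×2 + 3×2 = 90
Orange: 4×4 + 15×2 + 3×4 + 6×5 + 1×0 + 3×5 = 103
Red: 4×5 + 15×4 + 3×3 + 6×3 + 1×3 + 3×0 = 110
Teal: 4×2 + 15×3 + 3×2 + 6×2 + 1×5 + 3×3 = 85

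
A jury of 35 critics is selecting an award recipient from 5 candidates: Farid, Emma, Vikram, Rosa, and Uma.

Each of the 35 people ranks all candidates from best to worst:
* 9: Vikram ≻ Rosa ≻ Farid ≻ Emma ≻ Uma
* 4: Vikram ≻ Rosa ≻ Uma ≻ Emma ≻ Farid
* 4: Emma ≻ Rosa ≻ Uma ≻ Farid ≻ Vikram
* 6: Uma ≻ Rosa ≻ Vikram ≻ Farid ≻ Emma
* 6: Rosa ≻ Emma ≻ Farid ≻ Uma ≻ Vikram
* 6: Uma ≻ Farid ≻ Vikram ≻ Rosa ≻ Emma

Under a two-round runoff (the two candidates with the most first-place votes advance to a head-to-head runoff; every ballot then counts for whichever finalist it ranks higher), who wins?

Uma

Round 1 first-place votes: Farid 0, Emma 4, Vikram 13, Rosa 6, Uma 12. Vikram and Uma advance.
Runoff: Vikram is ranked above Uma on 13 ballots, Uma above Vikram on 22.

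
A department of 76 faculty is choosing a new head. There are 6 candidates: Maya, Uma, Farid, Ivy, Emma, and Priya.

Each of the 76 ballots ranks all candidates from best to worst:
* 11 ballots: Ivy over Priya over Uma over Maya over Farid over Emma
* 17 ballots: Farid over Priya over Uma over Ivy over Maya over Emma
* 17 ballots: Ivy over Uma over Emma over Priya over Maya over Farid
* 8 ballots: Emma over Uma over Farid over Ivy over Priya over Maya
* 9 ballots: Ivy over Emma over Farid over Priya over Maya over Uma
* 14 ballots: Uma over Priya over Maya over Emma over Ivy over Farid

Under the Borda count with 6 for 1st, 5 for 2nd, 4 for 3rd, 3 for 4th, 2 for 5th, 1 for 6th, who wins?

Uma

Maya: 11×3 + 17×2 + 17×2 + 8×1 + 9×2 + 14×4 = 183
Uma: 11×4 + 17×4 + 17×5 + 8×5 + 9×1 + 14×6 = 330
Farid: 11×2 + 17×6 + 17×1 + 8×4 + 9×4 + 14×1 = 223
Ivy: 11×6 + 17×3 + 17×6 + 8×3 + 9×6 + 14×2 = 325
Emma: 11×1 + 17×1 + 17×4 + 8×6 + 9×5 + 14×3 = 231
Priya: 11×5 + 17×5 + 17×3 + 8×2 + 9×3 + 14×5 = 304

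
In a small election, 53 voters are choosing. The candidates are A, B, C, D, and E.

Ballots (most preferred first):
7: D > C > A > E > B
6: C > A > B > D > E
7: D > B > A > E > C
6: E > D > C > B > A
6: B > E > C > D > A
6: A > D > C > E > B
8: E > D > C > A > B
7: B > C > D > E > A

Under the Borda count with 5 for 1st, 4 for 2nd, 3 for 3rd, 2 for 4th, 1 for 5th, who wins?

A: 7×3 + 6×4 + 7×3 + 6×1 + 6×1 + 6×5 + 8×2 + 7×1 = 131
B: 7×1 + 6×3 + 7×4 + 6×2 + 6×5 + 6×1 + 8×1 + 7×5 = 144
C: 7×4 + 6×5 + 7×1 + 6×3 + 6×3 + 6×3 + 8×3 + 7×4 = 171
D: 7×5 + 6×2 + 7×5 + 6×4 + 6×2 + 6×4 + 8×4 + 7×3 = 195
E: 7×2 + 6×1 + 7×2 + 6×5 + 6×4 + 6×2 + 8×5 + 7×2 = 154

D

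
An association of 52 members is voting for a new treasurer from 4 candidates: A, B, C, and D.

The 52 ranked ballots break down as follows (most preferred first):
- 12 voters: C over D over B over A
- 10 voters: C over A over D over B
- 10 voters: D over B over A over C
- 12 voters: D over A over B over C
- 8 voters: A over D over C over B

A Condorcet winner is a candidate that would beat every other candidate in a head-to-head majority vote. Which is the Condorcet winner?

D

D vs A: 34–18
D vs B: 52–0
D vs C: 30–22
D beats every other candidate.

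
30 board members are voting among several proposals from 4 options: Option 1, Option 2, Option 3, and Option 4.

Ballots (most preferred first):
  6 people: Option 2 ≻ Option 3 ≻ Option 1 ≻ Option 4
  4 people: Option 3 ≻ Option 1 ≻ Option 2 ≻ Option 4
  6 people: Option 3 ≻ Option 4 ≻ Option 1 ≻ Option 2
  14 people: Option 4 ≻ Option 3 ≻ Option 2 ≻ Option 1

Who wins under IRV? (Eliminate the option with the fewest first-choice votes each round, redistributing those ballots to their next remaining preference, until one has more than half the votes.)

Round 1: Option 1 0, Option 2 6, Option 3 10, Option 4 14. Option 1 eliminated.
Round 2: Option 2 6, Option 3 10, Option 4 14. Option 2 eliminated.
Round 3: Option 3 16, Option 4 14. Option 3 has a majority (≥16).

Option 3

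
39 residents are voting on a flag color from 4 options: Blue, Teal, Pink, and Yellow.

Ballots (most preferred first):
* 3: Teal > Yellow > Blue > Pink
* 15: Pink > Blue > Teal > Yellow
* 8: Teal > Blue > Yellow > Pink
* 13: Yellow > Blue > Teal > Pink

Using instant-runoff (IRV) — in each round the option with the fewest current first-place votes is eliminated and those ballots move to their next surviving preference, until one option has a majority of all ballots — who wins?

Round 1: Blue 0, Teal 11, Pink 15, Yellow 13. Blue eliminated.
Round 2: Teal 11, Pink 15, Yellow 13. Teal eliminated.
Round 3: Pink 15, Yellow 24. Yellow has a majority (≥20).

Yellow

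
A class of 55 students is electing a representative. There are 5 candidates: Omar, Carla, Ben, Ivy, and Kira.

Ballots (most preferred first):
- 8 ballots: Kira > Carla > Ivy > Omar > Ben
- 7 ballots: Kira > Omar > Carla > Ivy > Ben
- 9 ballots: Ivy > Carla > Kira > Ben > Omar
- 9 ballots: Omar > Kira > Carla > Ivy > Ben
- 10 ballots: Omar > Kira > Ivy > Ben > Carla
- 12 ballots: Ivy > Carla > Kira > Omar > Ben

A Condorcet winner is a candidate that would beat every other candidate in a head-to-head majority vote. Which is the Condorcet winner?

Kira vs Omar: 36–19
Kira vs Carla: 34–21
Kira vs Ben: 55–0
Kira vs Ivy: 34–21
Kira beats every other candidate.

Kira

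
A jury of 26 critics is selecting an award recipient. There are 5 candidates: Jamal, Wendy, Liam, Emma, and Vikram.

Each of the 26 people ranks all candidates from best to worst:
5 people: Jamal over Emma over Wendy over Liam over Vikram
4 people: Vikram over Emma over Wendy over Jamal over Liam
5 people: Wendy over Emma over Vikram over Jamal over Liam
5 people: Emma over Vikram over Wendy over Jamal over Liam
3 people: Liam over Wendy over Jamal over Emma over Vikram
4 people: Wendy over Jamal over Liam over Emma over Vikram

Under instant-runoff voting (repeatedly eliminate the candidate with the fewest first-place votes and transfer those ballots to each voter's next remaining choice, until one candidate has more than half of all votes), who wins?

Round 1: Jamal 5, Wendy 9, Liam 3, Emma 5, Vikram 4. Liam eliminated.
Round 2: Jamal 5, Wendy 12, Emma 5, Vikram 4. Vikram eliminated.
Round 3: Jamal 5, Wendy 12, Emma 9. Jamal eliminated.
Round 4: Wendy 12, Emma 14. Emma has a majority (≥14).

Emma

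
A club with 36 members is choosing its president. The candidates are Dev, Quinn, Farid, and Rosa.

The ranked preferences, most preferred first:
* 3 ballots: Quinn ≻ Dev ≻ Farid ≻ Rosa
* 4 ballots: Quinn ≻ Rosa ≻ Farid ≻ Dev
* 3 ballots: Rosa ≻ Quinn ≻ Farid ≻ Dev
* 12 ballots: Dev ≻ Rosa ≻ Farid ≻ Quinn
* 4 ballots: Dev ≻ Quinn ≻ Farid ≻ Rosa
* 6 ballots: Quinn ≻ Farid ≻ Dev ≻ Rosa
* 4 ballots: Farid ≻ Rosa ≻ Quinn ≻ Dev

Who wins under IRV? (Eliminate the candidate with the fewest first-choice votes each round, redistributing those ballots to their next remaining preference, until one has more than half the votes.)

Quinn

Round 1: Dev 16, Quinn 13, Farid 4, Rosa 3. Rosa eliminated.
Round 2: Dev 16, Quinn 16, Farid 4. Farid eliminated.
Round 3: Dev 16, Quinn 20. Quinn has a majority (≥19).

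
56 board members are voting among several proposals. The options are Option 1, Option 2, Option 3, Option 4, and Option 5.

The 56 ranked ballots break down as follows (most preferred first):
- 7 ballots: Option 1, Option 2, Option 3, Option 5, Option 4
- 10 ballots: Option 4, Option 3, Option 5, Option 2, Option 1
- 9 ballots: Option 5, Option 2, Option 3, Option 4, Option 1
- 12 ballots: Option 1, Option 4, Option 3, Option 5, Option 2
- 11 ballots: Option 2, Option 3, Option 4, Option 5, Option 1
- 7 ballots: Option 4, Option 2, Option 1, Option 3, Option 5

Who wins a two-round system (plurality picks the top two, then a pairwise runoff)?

Round 1 first-place votes: Option 1 19, Option 2 11, Option 3 0, Option 4 17, Option 5 9. Option 1 and Option 4 advance.
Runoff: Option 1 is ranked above Option 4 on 19 ballots, Option 4 above Option 1 on 37.

Option 4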